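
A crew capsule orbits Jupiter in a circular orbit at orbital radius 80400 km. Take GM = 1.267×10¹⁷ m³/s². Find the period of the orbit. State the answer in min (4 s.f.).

T ≈ 212.1 min

r = 80400 km = 8.040×10⁷ m.
Kepler's third law: T = 2π√(r³/μ) = 2π√((8.040×10⁷)³ / 1.267×10¹⁷).
r³/μ = 4.102×10⁶ s², so T = 2π × 2.025×10³ = 1.273×10⁴ s.
Converting: 1.273×10⁴ s ÷ 60.00 = 212.1 min.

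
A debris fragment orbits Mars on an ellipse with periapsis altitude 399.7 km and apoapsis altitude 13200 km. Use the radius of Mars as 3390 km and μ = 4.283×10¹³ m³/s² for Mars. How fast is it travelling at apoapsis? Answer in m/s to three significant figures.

r_p = 3390 + 399.7 = 3789.7 km = 3.7897×10⁶ m.
r_a = 3390 + 13200 = 16590 km = 1.6590×10⁷ m.
Semi-major axis a = (r_p + r_a)/2 = 10190 km = 1.019×10⁷ m.
Vis-viva: v² = μ(2/r − 1/a) = 4.283×10¹³ × (1.206×10⁻⁷ − 9.814×10⁻⁸) = 9.601×10⁵ m²/s².
v = 979.9 m/s.

v ≈ 980 m/s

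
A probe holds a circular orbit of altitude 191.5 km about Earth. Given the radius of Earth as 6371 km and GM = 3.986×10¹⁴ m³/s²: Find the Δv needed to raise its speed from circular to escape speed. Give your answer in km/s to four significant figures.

r = 6371 + 191.5 = 6562.5 km = 6.5625×10⁶ m.
Circular speed v_c = √(μ/r) = 7794 m/s.
Escape speed v_esc = √(2μ/r) = √2 × v_c = 11020 m/s.
Δv = v_esc − v_c = 3228 m/s = 3.228 km/s.

Δv ≈ 3.228 km/s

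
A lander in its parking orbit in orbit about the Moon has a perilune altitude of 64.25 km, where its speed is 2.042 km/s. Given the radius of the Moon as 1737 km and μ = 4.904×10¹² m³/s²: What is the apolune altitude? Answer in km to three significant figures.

r_p = 1737 + 64.25 = 1801.2 km = 1.801×10⁶ m.
Specific energy ε = v²/2 − μ/r = -6.377×10⁵ J/kg, so a = −μ/(2ε) = 3.845×10⁶ m.
The apsides satisfy r_p + r_a = 2a, so the apolune radius is 2a − r_p = 5.889×10⁶ m = 5889.2 km.
Apolune altitude = 5889.2 − 1737 = 4152.2 km.

apolune altitude ≈ 4150 km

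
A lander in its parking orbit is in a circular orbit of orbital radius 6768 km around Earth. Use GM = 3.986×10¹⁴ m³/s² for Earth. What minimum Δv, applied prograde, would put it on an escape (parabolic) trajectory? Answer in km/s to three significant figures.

Δv ≈ 3.18 km/s

r = 6768 km = 6.768×10⁶ m.
Circular speed v_c = √(μ/r) = 7674 m/s.
Escape speed v_esc = √(2μ/r) = √2 × v_c = 10850 m/s.
Δv = v_esc − v_c = 3179 m/s = 3.179 km/s.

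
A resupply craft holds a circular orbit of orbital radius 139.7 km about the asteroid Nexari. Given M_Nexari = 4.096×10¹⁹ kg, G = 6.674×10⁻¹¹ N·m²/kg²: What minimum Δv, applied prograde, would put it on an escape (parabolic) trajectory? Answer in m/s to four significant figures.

μ = GM = 6.674×10⁻¹¹ × 4.096×10¹⁹ = 2.734×10⁹ m³/s².
r = 139.7 km = 1.397×10⁵ m.
Circular speed v_c = √(μ/r) = 139.9 m/s.
Escape speed v_esc = √(2μ/r) = √2 × v_c = 197.8 m/s.
Δv = v_esc − v_c = 57.94 m/s.

Δv ≈ 57.94 m/s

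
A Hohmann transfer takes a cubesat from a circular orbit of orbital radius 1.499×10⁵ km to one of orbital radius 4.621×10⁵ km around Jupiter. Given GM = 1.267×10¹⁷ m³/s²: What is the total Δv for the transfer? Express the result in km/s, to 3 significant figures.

r₁ = 1.499×10⁵ km = 1.499×10⁸ m.
r₂ = 4.621×10⁵ km = 4.621×10⁸ m.
Transfer ellipse a_t = (r₁ + r₂)/2 = 3.060×10⁸ m.
At r₁: circular v_c1 = √(μ/r₁) = 29070 m/s; transfer-perijove v_p = √[μ(2/r₁ − 1/a_t)] = 35730 m/s.
Δv₁ = v_p − v_c1 = 6654 m/s.
At r₂: circular v_c2 = √(μ/r₂) = 16560 m/s; transfer-apojove v_a = √[μ(2/r₂ − 1/a_t)] = 11590 m/s.
Δv₂ = v_c2 − v_a = 4969 m/s.
Total Δv = Δv₁ + Δv₂ = 11620 m/s = 11.62 km/s.

Δv_total ≈ 11.6 km/s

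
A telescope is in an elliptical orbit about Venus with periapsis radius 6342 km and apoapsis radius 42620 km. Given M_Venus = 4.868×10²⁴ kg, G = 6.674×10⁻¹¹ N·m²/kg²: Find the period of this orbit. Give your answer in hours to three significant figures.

T ≈ 11.7 hours

μ = GM = 6.674×10⁻¹¹ × 4.868×10²⁴ = 3.249×10¹⁴ m³/s².
Semi-major axis a = (r_p + r_a)/2 = (6342.0 + 42620)/2 = 24481 km = 2.448×10⁷ m.
By Kepler's third law T = 2π√(a³/μ) = 2π × 6.720×10³ = 4.222×10⁴ s.
= 11.73 hours.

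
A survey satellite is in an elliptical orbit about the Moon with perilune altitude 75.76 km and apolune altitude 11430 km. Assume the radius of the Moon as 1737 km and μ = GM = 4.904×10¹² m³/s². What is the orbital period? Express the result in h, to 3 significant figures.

r_p = 1737 + 75.76 = 1812.8 km = 1.8128×10⁶ m.
r_a = 1737 + 11430 = 13167 km = 1.3167×10⁷ m.
Semi-major axis a = (r_p + r_a)/2 = (1812.8 + 13167)/2 = 7489.9 km = 7.490×10⁶ m.
By Kepler's third law T = 2π√(a³/μ) = 2π × 9.256×10³ = 5.816×10⁴ s.
= 16.16 h.

T ≈ 16.2 h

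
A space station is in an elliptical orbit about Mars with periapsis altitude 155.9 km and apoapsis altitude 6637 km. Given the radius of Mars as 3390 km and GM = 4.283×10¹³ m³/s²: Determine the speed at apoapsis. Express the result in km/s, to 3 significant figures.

r_p = 3390 + 155.9 = 3545.9 km = 3.5459×10⁶ m.
r_a = 3390 + 6637 = 10027 km = 1.0027×10⁷ m.
Semi-major axis a = (r_p + r_a)/2 = 6786.4 km = 6.786×10⁶ m.
Vis-viva: v² = μ(2/r − 1/a) = 4.283×10¹³ × (1.995×10⁻⁷ − 1.474×10⁻⁷) = 2.232×10⁶ m²/s².
v = 1494 m/s = 1.494 km/s.

v ≈ 1.49 km/s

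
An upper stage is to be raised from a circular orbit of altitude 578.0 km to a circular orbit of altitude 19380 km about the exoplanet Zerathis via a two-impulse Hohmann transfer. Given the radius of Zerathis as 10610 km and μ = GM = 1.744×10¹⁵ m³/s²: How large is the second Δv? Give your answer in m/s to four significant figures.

r₁ = 10610 + 578.0 = 11188 km = 1.1188×10⁷ m.
r₂ = 10610 + 19380 = 29990 km = 2.9990×10⁷ m.
Transfer ellipse a_t = (r₁ + r₂)/2 = 2.059×10⁷ m.
At r₁: circular v_c1 = √(μ/r₁) = 12490 m/s; transfer-periapsis v_p = √[μ(2/r₁ − 1/a_t)] = 15070 m/s.
At r₂: circular v_c2 = √(μ/r₂) = 7626 m/s; transfer-apoapsis v_a = √[μ(2/r₂ − 1/a_t)] = 5621 m/s.
Δv₂ = v_c2 − v_a = 2004 m/s.

Δv ≈ 2004 m/s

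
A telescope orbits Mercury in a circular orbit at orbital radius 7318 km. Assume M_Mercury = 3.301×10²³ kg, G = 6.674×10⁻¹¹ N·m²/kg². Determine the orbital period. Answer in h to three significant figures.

μ = GM = 6.674×10⁻¹¹ × 3.301×10²³ = 2.203×10¹³ m³/s².
r = 7318 km = 7.318×10⁶ m.
Kepler's third law: T = 2π√(r³/μ) = 2π√((7.318×10⁶)³ / 2.203×10¹³).
r³/μ = 1.779×10⁷ s², so T = 2π × 4.218×10³ = 2.650×10⁴ s.
Converting: 2.650×10⁴ s ÷ 3600 = 7.361 h.

T ≈ 7.36 h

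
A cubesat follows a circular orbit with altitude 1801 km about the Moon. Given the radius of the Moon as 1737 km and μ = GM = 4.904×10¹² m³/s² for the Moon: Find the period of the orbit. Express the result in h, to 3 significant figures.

r = 1737 + 1801 = 3538.0 km = 3.5380×10⁶ m.
Kepler's third law: T = 2π√(r³/μ) = 2π√((3.538×10⁶)³ / 4.904×10¹²).
r³/μ = 9.031×10⁶ s², so T = 2π × 3.005×10³ = 1.888×10⁴ s.
Converting: 1.888×10⁴ s ÷ 3600 = 5.245 h.

T ≈ 5.24 h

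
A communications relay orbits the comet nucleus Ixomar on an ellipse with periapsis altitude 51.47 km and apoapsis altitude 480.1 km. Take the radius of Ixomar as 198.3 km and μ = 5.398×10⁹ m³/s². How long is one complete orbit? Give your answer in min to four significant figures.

r_p = 198.3 + 51.47 = 249.77 km = 2.4977×10⁵ m.
r_a = 198.3 + 480.1 = 678.40 km = 6.7840×10⁵ m.
Semi-major axis a = (r_p + r_a)/2 = (249.77 + 678.40)/2 = 464.09 km = 4.641×10⁵ m.
By Kepler's third law T = 2π√(a³/μ) = 2π × 4.303×10³ = 2.704×10⁴ s.
= 450.6 min.

T ≈ 450.6 min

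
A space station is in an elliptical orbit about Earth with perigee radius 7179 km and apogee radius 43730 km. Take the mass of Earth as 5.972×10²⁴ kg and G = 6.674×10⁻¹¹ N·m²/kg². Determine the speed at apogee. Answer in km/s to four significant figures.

μ = GM = 6.674×10⁻¹¹ × 5.972×10²⁴ = 3.986×10¹⁴ m³/s².
Semi-major axis a = (r_p + r_a)/2 = 25454 km = 2.545×10⁷ m.
Vis-viva: v² = μ(2/r − 1/a) = 3.986×10¹⁴ × (4.574×10⁻⁸ − 3.929×10⁻⁸) = 2.571×10⁶ m²/s².
v = 1603 m/s = 1.603 km/s.

v ≈ 1.603 km/s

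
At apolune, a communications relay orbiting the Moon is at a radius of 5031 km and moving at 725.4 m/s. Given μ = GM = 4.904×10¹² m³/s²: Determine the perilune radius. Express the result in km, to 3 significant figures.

r_a = 5.031×10⁶ m.
Specific energy ε = v²/2 − μ/r = -7.117×10⁵ J/kg, so a = −μ/(2ε) = 3.445×10⁶ m.
The apsides satisfy r_p + r_a = 2a, so the perilune radius is 2a − r_a = 1.860×10⁶ m = 1860.0 km.

perilune radius ≈ 1860 km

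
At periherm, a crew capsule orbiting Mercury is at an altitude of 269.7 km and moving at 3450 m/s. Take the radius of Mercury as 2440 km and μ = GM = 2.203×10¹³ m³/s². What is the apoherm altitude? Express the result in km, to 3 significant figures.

apoherm altitude ≈ 4960 km

r_p = 2440 + 269.7 = 2709.7 km = 2.710×10⁶ m.
Specific energy ε = v²/2 − μ/r = -2.179×10⁶ J/kg, so a = −μ/(2ε) = 5.056×10⁶ m.
The apsides satisfy r_p + r_a = 2a, so the apoherm radius is 2a − r_p = 7.401×10⁶ m = 7401.4 km.
Apoherm altitude = 7401.4 − 2440 = 4961.4 km.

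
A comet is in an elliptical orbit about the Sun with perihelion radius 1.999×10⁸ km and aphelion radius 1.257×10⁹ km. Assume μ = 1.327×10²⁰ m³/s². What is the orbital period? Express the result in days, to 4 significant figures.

Semi-major axis a = (r_p + r_a)/2 = (1.9990×10⁸ + 1.2570×10⁹)/2 = 7.2845×10⁸ km = 7.284×10¹¹ m.
By Kepler's third law T = 2π√(a³/μ) = 2π × 5.397×10⁷ = 3.391×10⁸ s.
= 3925 days.

T ≈ 3925 days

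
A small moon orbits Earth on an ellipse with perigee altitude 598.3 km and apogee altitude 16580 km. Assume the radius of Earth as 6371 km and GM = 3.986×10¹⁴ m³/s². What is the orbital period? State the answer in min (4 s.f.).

T ≈ 303.5 min

r_p = 6371 + 598.3 = 6969.3 km = 6.9693×10⁶ m.
r_a = 6371 + 16580 = 22951 km = 2.2951×10⁷ m.
Semi-major axis a = (r_p + r_a)/2 = (6969.3 + 22951)/2 = 14960 km = 1.496×10⁷ m.
By Kepler's third law T = 2π√(a³/μ) = 2π × 2.898×10³ = 1.821×10⁴ s.
= 303.5 min.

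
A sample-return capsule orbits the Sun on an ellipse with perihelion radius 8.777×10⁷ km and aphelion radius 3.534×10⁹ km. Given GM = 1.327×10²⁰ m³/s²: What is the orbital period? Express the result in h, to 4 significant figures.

Semi-major axis a = (r_p + r_a)/2 = (8.7770×10⁷ + 3.5340×10⁹)/2 = 1.8109×10⁹ km = 1.811×10¹² m.
By Kepler's third law T = 2π√(a³/μ) = 2π × 2.115×10⁸ = 1.329×10⁹ s.
= 3.692×10⁵ h.

T ≈ 369200 h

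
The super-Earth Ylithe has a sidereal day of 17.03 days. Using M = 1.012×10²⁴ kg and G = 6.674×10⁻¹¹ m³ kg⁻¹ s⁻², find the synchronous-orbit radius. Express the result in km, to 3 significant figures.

r_sync ≈ 1.55×10⁵ km

μ = GM = 6.674×10⁻¹¹ × 1.012×10²⁴ = 6.754×10¹³ m³/s².
T = 17.03 days = 1.471×10⁶ s.
A synchronous orbit has period T, so by Kepler's third law a = (μT²/4π²)^(1/3).
μT²/4π² = 6.754×10¹³ × (1.471×10⁶)² / 39.48 = 3.704×10²⁴ m³.
a = 1.547×10⁸ m = 1.5472×10⁵ km.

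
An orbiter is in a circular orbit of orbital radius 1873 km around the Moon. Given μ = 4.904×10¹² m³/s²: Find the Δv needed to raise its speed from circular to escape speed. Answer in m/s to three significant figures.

r = 1873 km = 1.873×10⁶ m.
Circular speed v_c = √(μ/r) = 1618 m/s.
Escape speed v_esc = √(2μ/r) = √2 × v_c = 2288 m/s.
Δv = v_esc − v_c = 670.2 m/s.

Δv ≈ 670 m/s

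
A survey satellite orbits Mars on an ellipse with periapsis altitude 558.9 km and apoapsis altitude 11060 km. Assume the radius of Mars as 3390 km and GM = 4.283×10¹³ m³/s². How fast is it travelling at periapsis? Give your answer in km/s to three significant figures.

r_p = 3390 + 558.9 = 3948.9 km = 3.9489×10⁶ m.
r_a = 3390 + 11060 = 14450 km = 1.4450×10⁷ m.
Semi-major axis a = (r_p + r_a)/2 = 9199.5 km = 9.199×10⁶ m.
Vis-viva: v² = μ(2/r − 1/a) = 4.283×10¹³ × (5.065×10⁻⁷ − 1.087×10⁻⁷) = 1.704×10⁷ m²/s².
v = 4128 m/s = 4.128 km/s.

v ≈ 4.13 km/s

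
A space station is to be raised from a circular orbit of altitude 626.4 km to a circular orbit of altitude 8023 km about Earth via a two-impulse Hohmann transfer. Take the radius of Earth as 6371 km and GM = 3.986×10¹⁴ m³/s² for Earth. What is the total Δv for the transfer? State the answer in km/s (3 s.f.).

r₁ = 6371 + 626.4 = 6997.4 km = 6.9974×10⁶ m.
r₂ = 6371 + 8023 = 14394 km = 1.4394×10⁷ m.
Transfer ellipse a_t = (r₁ + r₂)/2 = 1.070×10⁷ m.
At r₁: circular v_c1 = √(μ/r₁) = 7547 m/s; transfer-perigee v_p = √[μ(2/r₁ − 1/a_t)] = 8756 m/s.
Δv₁ = v_p − v_c1 = 1208 m/s.
At r₂: circular v_c2 = √(μ/r₂) = 5262 m/s; transfer-apogee v_a = √[μ(2/r₂ − 1/a_t)] = 4256 m/s.
Δv₂ = v_c2 − v_a = 1006 m/s.
Total Δv = Δv₁ + Δv₂ = 2214 m/s = 2.214 km/s.

Δv_total ≈ 2.21 km/s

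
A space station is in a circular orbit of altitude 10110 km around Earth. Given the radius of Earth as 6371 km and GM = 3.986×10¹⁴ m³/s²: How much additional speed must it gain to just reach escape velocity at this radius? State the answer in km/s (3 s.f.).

r = 6371 + 10110 = 16481 km = 1.6481×10⁷ m.
Circular speed v_c = √(μ/r) = 4918 m/s.
Escape speed v_esc = √(2μ/r) = √2 × v_c = 6955 m/s.
Δv = v_esc − v_c = 2037 m/s = 2.037 km/s.

Δv ≈ 2.04 km/s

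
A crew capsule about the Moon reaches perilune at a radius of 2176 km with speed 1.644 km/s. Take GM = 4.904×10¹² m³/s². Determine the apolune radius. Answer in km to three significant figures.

apolune radius ≈ 3260 km

r_p = 2.176×10⁶ m.
Specific energy ε = v²/2 − μ/r = -9.023×10⁵ J/kg, so a = −μ/(2ε) = 2.717×10⁶ m.
The apsides satisfy r_p + r_a = 2a, so the apolune radius is 2a − r_p = 3.259×10⁶ m = 3258.9 km.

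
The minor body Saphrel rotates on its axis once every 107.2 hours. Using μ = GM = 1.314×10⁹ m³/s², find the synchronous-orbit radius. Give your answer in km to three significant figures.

T = 107.2 hours = 3.859×10⁵ s.
A synchronous orbit has period T, so by Kepler's third law a = (μT²/4π²)^(1/3).
μT²/4π² = 1.314×10⁹ × (3.859×10⁵)² / 39.48 = 4.957×10¹⁸ m³.
a = 1.705×10⁶ m = 1705.1 km.

r_sync ≈ 1710 km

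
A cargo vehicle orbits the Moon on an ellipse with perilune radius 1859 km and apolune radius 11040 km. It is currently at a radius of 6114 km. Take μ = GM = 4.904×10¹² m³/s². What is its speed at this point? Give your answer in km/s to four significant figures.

Semi-major axis a = (r_p + r_a)/2 = 6449.5 km = 6.450×10⁶ m.
Vis-viva: v² = μ(2/r − 1/a) = 4.904×10¹² × (3.271×10⁻⁷ − 1.551×10⁻⁷) = 8.438×10⁵ m²/s².
v = 918.6 m/s = 0.9186 km/s.

v ≈ 0.9186 km/s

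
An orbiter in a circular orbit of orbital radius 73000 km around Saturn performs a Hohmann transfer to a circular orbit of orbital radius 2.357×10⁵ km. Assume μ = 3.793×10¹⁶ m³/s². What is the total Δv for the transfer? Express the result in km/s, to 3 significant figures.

r₁ = 73000 km = 7.300×10⁷ m.
r₂ = 2.357×10⁵ km = 2.357×10⁸ m.
Transfer ellipse a_t = (r₁ + r₂)/2 = 1.544×10⁸ m.
At r₁: circular v_c1 = √(μ/r₁) = 22790 m/s; transfer-perikrone v_p = √[μ(2/r₁ − 1/a_t)] = 28170 m/s.
Δv₁ = v_p − v_c1 = 5374 m/s.
At r₂: circular v_c2 = √(μ/r₂) = 12690 m/s; transfer-apokrone v_a = √[μ(2/r₂ − 1/a_t)] = 8724 m/s.
Δv₂ = v_c2 − v_a = 3962 m/s.
Total Δv = Δv₁ + Δv₂ = 9335 m/s = 9.335 km/s.

Δv_total ≈ 9.34 km/s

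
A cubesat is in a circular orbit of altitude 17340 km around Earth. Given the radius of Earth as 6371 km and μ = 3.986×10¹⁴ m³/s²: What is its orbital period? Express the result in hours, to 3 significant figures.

T ≈ 10.1 hours

r = 6371 + 17340 = 23711 km = 2.3711×10⁷ m.
Kepler's third law: T = 2π√(r³/μ) = 2π√((2.371×10⁷)³ / 3.986×10¹⁴).
r³/μ = 3.344×10⁷ s², so T = 2π × 5.783×10³ = 3.634×10⁴ s.
Converting: 3.634×10⁴ s ÷ 3600 = 10.09 hours.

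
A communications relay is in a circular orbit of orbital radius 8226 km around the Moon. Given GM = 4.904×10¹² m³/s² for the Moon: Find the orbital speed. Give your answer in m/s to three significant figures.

v ≈ 772 m/s

r = 8226 km = 8.226×10⁶ m.
For a circular orbit v = √(μ/r) = √(4.904×10¹² / 8.226×10⁶) = √(5.962×10⁵) = 772.1 m/s.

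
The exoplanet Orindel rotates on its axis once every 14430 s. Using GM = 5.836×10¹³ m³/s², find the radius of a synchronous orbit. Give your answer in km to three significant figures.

r_sync ≈ 6750 km

A synchronous orbit has period T, so by Kepler's third law a = (μT²/4π²)^(1/3).
μT²/4π² = 5.836×10¹³ × (1.443×10⁴)² / 39.48 = 3.078×10²⁰ m³.
a = 6.752×10⁶ m = 6752.0 km.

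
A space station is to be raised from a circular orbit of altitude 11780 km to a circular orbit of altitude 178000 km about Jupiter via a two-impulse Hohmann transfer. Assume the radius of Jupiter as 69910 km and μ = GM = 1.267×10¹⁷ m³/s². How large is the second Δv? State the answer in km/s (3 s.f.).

r₁ = 69910 + 11780 = 81690 km = 8.1690×10⁷ m.
r₂ = 69910 + 178000 = 247910 km = 2.4791×10⁸ m.
Transfer ellipse a_t = (r₁ + r₂)/2 = 1.648×10⁸ m.
At r₁: circular v_c1 = √(μ/r₁) = 39380 m/s; transfer-perijove v_p = √[μ(2/r₁ − 1/a_t)] = 48300 m/s.
At r₂: circular v_c2 = √(μ/r₂) = 22610 m/s; transfer-apojove v_a = √[μ(2/r₂ − 1/a_t)] = 15920 m/s.
Δv₂ = v_c2 − v_a = 6690 m/s.
= 6.690 km/s.

Δv ≈ 6.69 km/s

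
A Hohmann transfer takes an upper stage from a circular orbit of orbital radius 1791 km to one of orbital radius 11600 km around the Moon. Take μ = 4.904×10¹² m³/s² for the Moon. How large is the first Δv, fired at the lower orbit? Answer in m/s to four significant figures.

Δv ≈ 523.3 m/s

r₁ = 1791 km = 1.791×10⁶ m.
r₂ = 11600 km = 1.160×10⁷ m.
Transfer ellipse a_t = (r₁ + r₂)/2 = 6.696×10⁶ m.
At r₁: circular v_c1 = √(μ/r₁) = 1655 m/s; transfer-perilune v_p = √[μ(2/r₁ − 1/a_t)] = 2178 m/s.
Δv₁ = v_p − v_c1 = 523.3 m/s.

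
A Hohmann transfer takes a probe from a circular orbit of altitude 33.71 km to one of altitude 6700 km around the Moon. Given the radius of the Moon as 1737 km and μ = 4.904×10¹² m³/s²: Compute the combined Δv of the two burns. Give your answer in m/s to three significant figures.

r₁ = 1737 + 33.71 = 1770.7 km = 1.7707×10⁶ m.
r₂ = 1737 + 6700 = 8437.0 km = 8.4370×10⁶ m.
Transfer ellipse a_t = (r₁ + r₂)/2 = 5.104×10⁶ m.
At r₁: circular v_c1 = √(μ/r₁) = 1664 m/s; transfer-perilune v_p = √[μ(2/r₁ − 1/a_t)] = 2140 m/s.
Δv₁ = v_p − v_c1 = 475.5 m/s.
At r₂: circular v_c2 = √(μ/r₂) = 762.4 m/s; transfer-apolune v_a = √[μ(2/r₂ − 1/a_t)] = 449.1 m/s.
Δv₂ = v_c2 − v_a = 313.3 m/s.
Total Δv = Δv₁ + Δv₂ = 788.8 m/s.

Δv_total ≈ 789 m/s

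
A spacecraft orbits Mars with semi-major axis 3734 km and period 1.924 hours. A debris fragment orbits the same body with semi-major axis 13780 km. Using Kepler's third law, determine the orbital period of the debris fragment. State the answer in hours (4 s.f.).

T₂ ≈ 13.64 hours

Kepler's third law: T² ∝ a³, so T₂ = T₁ (a₂/a₁)^(3/2).
a₂/a₁ = 3.690, (a₂/a₁)^(3/2) = 7.089.
T₂ = 1.924 × 7.089 = 13.64 hours.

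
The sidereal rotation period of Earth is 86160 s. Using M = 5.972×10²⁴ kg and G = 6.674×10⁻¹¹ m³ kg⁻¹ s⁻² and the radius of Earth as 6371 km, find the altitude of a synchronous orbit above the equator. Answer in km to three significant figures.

h_sync ≈ 35800 km

μ = GM = 6.674×10⁻¹¹ × 5.972×10²⁴ = 3.986×10¹⁴ m³/s².
A synchronous orbit has period T, so by Kepler's third law a = (μT²/4π²)^(1/3).
μT²/4π² = 3.986×10¹⁴ × (8.616×10⁴)² / 39.48 = 7.495×10²² m³.
a = 4.216×10⁷ m = 42162 km.
Altitude h = a − R = 42162 − 6371 = 35791 km.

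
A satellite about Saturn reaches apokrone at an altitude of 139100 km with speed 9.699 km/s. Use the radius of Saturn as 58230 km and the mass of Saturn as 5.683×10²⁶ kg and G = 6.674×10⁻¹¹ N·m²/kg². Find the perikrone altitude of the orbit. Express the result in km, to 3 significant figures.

perikrone altitude ≈ 5700 km

μ = GM = 6.674×10⁻¹¹ × 5.683×10²⁶ = 3.793×10¹⁶ m³/s².
r_a = 58230 + 139100 = 1.9733×10⁵ km = 1.973×10⁸ m.
Specific energy ε = v²/2 − μ/r = -1.452×10⁸ J/kg, so a = −μ/(2ε) = 1.306×10⁸ m.
The apsides satisfy r_p + r_a = 2a, so the perikrone radius is 2a − r_a = 6.393×10⁷ m = 63934 km.
Perikrone altitude = 63934 − 58230 = 5704.2 km.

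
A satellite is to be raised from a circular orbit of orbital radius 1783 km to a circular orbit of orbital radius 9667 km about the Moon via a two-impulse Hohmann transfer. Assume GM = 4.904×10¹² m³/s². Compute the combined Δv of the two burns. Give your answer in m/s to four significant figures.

Δv_total ≈ 811.4 m/s

r₁ = 1783 km = 1.783×10⁶ m.
r₂ = 9667 km = 9.667×10⁶ m.
Transfer ellipse a_t = (r₁ + r₂)/2 = 5.725×10⁶ m.
At r₁: circular v_c1 = √(μ/r₁) = 1658 m/s; transfer-perilune v_p = √[μ(2/r₁ − 1/a_t)] = 2155 m/s.
Δv₁ = v_p − v_c1 = 496.6 m/s.
At r₂: circular v_c2 = √(μ/r₂) = 712.2 m/s; transfer-apolune v_a = √[μ(2/r₂ − 1/a_t)] = 397.5 m/s.
Δv₂ = v_c2 − v_a = 314.8 m/s.
Total Δv = Δv₁ + Δv₂ = 811.4 m/s.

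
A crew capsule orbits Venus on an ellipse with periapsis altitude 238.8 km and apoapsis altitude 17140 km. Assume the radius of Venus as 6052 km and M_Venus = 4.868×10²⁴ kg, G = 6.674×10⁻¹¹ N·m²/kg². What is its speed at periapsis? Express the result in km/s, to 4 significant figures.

μ = GM = 6.674×10⁻¹¹ × 4.868×10²⁴ = 3.249×10¹⁴ m³/s².
r_p = 6052 + 238.8 = 6290.8 km = 6.2908×10⁶ m.
r_a = 6052 + 17140 = 23192 km = 2.3192×10⁷ m.
Semi-major axis a = (r_p + r_a)/2 = 14741 km = 1.474×10⁷ m.
Vis-viva: v² = μ(2/r − 1/a) = 3.249×10¹⁴ × (3.179×10⁻⁷ − 6.784×10⁻⁸) = 8.125×10⁷ m²/s².
v = 9014 m/s = 9.014 km/s.

v ≈ 9.014 km/s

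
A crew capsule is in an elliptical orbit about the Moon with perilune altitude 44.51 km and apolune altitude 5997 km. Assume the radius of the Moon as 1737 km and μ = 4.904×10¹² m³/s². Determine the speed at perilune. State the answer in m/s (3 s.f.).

v ≈ 2120 m/s

r_p = 1737 + 44.51 = 1781.5 km = 1.7815×10⁶ m.
r_a = 1737 + 5997 = 7734.0 km = 7.7340×10⁶ m.
Semi-major axis a = (r_p + r_a)/2 = 4757.8 km = 4.758×10⁶ m.
Vis-viva: v² = μ(2/r − 1/a) = 4.904×10¹² × (1.123×10⁻⁶ − 2.102×10⁻⁷) = 4.475×10⁶ m²/s².
v = 2115 m/s.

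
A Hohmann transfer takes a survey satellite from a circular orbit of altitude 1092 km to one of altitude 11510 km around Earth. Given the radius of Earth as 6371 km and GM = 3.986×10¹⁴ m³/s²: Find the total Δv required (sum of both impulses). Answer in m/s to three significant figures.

Δv_total ≈ 2470 m/s

r₁ = 6371 + 1092 = 7463.0 km = 7.4630×10⁶ m.
r₂ = 6371 + 11510 = 17881 km = 1.7881×10⁷ m.
Transfer ellipse a_t = (r₁ + r₂)/2 = 1.267×10⁷ m.
At r₁: circular v_c1 = √(μ/r₁) = 7308 m/s; transfer-perigee v_p = √[μ(2/r₁ − 1/a_t)] = 8681 m/s.
Δv₁ = v_p − v_c1 = 1373 m/s.
At r₂: circular v_c2 = √(μ/r₂) = 4721 m/s; transfer-apogee v_a = √[μ(2/r₂ − 1/a_t)] = 3623 m/s.
Δv₂ = v_c2 − v_a = 1098 m/s.
Total Δv = Δv₁ + Δv₂ = 2471 m/s.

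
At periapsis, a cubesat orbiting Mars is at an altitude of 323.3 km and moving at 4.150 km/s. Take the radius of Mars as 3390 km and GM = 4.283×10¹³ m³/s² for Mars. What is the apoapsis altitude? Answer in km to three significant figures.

apoapsis altitude ≈ 7550 km

r_p = 3390 + 323.3 = 3713.3 km = 3.713×10⁶ m.
Specific energy ε = v²/2 − μ/r = -2.923×10⁶ J/kg, so a = −μ/(2ε) = 7.326×10⁶ m.
The apsides satisfy r_p + r_a = 2a, so the apoapsis radius is 2a − r_p = 1.094×10⁷ m = 10940 km.
Apoapsis altitude = 10940 − 3390 = 7549.6 km.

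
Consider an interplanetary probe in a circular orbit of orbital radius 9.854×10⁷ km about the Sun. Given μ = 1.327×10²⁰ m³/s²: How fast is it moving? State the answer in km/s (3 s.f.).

v ≈ 36.7 km/s

r = 9.854×10⁷ km = 9.854×10¹⁰ m.
For a circular orbit v = √(μ/r) = √(1.327×10²⁰ / 9.854×10¹⁰) = √(1.347×10⁹) = 36700 m/s.
That is 36.70 km/s.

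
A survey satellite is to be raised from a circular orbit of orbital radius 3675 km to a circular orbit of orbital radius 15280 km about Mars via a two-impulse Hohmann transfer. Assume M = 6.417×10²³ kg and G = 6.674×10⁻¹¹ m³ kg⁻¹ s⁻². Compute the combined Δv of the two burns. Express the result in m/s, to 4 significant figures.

μ = GM = 6.674×10⁻¹¹ × 6.417×10²³ = 4.283×10¹³ m³/s².
r₁ = 3675 km = 3.675×10⁶ m.
r₂ = 15280 km = 1.528×10⁷ m.
Transfer ellipse a_t = (r₁ + r₂)/2 = 9.478×10⁶ m.
At r₁: circular v_c1 = √(μ/r₁) = 3414 m/s; transfer-periapsis v_p = √[μ(2/r₁ − 1/a_t)] = 4335 m/s.
Δv₁ = v_p − v_c1 = 920.8 m/s.
At r₂: circular v_c2 = √(μ/r₂) = 1674 m/s; transfer-apoapsis v_a = √[μ(2/r₂ − 1/a_t)] = 1043 m/s.
Δv₂ = v_c2 − v_a = 631.7 m/s.
Total Δv = Δv₁ + Δv₂ = 1552 m/s.

Δv_total ≈ 1552 m/s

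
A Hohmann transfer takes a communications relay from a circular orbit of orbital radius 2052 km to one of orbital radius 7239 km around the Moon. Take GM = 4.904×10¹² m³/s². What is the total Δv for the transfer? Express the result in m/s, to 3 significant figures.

Δv_total ≈ 660 m/s

r₁ = 2052 km = 2.052×10⁶ m.
r₂ = 7239 km = 7.239×10⁶ m.
Transfer ellipse a_t = (r₁ + r₂)/2 = 4.646×10⁶ m.
At r₁: circular v_c1 = √(μ/r₁) = 1546 m/s; transfer-perilune v_p = √[μ(2/r₁ − 1/a_t)] = 1930 m/s.
Δv₁ = v_p − v_c1 = 383.9 m/s.
At r₂: circular v_c2 = √(μ/r₂) = 823.1 m/s; transfer-apolune v_a = √[μ(2/r₂ − 1/a_t)] = 547.0 m/s.
Δv₂ = v_c2 − v_a = 276.0 m/s.
Total Δv = Δv₁ + Δv₂ = 659.9 m/s.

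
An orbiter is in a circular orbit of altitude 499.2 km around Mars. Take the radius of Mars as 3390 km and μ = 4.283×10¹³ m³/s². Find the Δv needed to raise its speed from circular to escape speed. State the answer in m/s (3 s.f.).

r = 3390 + 499.2 = 3889.2 km = 3.8892×10⁶ m.
Circular speed v_c = √(μ/r) = 3319 m/s.
Escape speed v_esc = √(2μ/r) = √2 × v_c = 4693 m/s.
Δv = v_esc − v_c = 1375 m/s.

Δv ≈ 1370 m/s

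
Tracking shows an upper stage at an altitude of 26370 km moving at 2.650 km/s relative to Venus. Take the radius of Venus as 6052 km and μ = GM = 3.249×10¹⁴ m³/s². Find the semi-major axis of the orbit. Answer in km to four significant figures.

a ≈ 24950 km

r = 6052 + 26370 = 32422 km = 3.242×10⁷ m.
Vis-viva rearranged: 1/a = 2/r − v²/μ = 6.169×10⁻⁸ − 2.161×10⁻⁸ = 4.007×10⁻⁸ m⁻¹.
a = 2.495×10⁷ m = 24955 km.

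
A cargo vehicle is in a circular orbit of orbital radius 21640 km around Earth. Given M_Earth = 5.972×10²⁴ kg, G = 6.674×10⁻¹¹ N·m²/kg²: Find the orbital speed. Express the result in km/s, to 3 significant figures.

μ = GM = 6.674×10⁻¹¹ × 5.972×10²⁴ = 3.986×10¹⁴ m³/s².
r = 21640 km = 2.164×10⁷ m.
For a circular orbit v = √(μ/r) = √(3.986×10¹⁴ / 2.164×10⁷) = √(1.842×10⁷) = 4292 m/s.
That is 4.292 km/s.

v ≈ 4.29 km/s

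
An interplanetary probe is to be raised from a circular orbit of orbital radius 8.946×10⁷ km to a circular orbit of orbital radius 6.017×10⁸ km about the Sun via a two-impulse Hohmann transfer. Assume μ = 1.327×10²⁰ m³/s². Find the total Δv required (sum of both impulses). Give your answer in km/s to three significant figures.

r₁ = 8.946×10⁷ km = 8.946×10¹⁰ m.
r₂ = 6.017×10⁸ km = 6.017×10¹¹ m.
Transfer ellipse a_t = (r₁ + r₂)/2 = 3.456×10¹¹ m.
At r₁: circular v_c1 = √(μ/r₁) = 38510 m/s; transfer-perihelion v_p = √[μ(2/r₁ − 1/a_t)] = 50820 m/s.
Δv₁ = v_p − v_c1 = 12310 m/s.
At r₂: circular v_c2 = √(μ/r₂) = 14850 m/s; transfer-aphelion v_a = √[μ(2/r₂ − 1/a_t)] = 7556 m/s.
Δv₂ = v_c2 − v_a = 7295 m/s.
Total Δv = Δv₁ + Δv₂ = 19600 m/s = 19.60 km/s.

Δv_total ≈ 19.6 km/s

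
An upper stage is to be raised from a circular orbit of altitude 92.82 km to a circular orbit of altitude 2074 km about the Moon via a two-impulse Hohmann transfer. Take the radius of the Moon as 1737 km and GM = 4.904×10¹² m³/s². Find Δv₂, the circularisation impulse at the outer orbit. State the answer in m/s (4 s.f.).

Δv ≈ 220.7 m/s

r₁ = 1737 + 92.82 = 1829.8 km = 1.8298×10⁶ m.
r₂ = 1737 + 2074 = 3811.0 km = 3.8110×10⁶ m.
Transfer ellipse a_t = (r₁ + r₂)/2 = 2.820×10⁶ m.
At r₁: circular v_c1 = √(μ/r₁) = 1637 m/s; transfer-perilune v_p = √[μ(2/r₁ − 1/a_t)] = 1903 m/s.
At r₂: circular v_c2 = √(μ/r₂) = 1134 m/s; transfer-apolune v_a = √[μ(2/r₂ − 1/a_t)] = 913.7 m/s.
Δv₂ = v_c2 − v_a = 220.7 m/s.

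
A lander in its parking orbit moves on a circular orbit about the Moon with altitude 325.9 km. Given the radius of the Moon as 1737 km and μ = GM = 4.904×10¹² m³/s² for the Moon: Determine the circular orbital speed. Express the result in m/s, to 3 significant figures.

v ≈ 1540 m/s

r = 1737 + 325.9 = 2062.9 km = 2.0629×10⁶ m.
For a circular orbit v = √(μ/r) = √(4.904×10¹² / 2.063×10⁶) = √(2.377×10⁶) = 1542 m/s.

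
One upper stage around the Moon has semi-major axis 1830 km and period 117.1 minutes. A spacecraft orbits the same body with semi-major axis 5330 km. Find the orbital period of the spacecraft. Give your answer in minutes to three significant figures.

T₂ ≈ 582 minutes

Kepler's third law: T² ∝ a³, so T₂ = T₁ (a₂/a₁)^(3/2).
a₂/a₁ = 2.913, (a₂/a₁)^(3/2) = 4.971.
T₂ = 117.1 × 4.971 = 582.1 minutes.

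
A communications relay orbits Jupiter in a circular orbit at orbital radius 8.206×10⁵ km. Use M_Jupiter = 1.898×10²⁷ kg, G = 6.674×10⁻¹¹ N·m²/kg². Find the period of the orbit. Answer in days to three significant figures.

T ≈ 4.80 days

μ = GM = 6.674×10⁻¹¹ × 1.898×10²⁷ = 1.267×10¹⁷ m³/s².
r = 8.206×10⁵ km = 8.206×10⁸ m.
Kepler's third law: T = 2π√(r³/μ) = 2π√((8.206×10⁸)³ / 1.267×10¹⁷).
r³/μ = 4.362×10⁹ s², so T = 2π × 6.605×10⁴ = 4.150×10⁵ s.
Converting: 4.150×10⁵ s ÷ 86400 = 4.803 days.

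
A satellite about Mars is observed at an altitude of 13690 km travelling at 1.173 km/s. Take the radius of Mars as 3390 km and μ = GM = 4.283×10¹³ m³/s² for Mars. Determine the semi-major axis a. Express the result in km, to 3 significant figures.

a ≈ 11800 km

r = 3390 + 13690 = 17080 km = 1.708×10⁷ m.
Specific orbital energy ε = v²/2 − μ/r = (1173)²/2 − 4.283×10¹³/1.708×10⁷ = -1.820×10⁶ J/kg.
Since ε = −μ/(2a), a = −μ/(2ε) = 1.177×10⁷ m = 11769 km.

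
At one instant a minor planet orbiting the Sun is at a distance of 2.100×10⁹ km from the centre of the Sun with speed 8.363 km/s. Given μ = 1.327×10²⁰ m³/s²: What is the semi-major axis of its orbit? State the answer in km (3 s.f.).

a ≈ 2.35×10⁹ km

r = 2.100×10¹² m.
Vis-viva rearranged: 1/a = 2/r − v²/μ = 9.524×10⁻¹³ − 5.271×10⁻¹³ = 4.253×10⁻¹³ m⁻¹.
a = 2.351×10¹² m = 2.3511×10⁹ km.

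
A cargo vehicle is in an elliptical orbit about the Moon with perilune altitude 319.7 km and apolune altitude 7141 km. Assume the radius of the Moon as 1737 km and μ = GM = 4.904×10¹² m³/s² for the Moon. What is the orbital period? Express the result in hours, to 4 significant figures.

r_p = 1737 + 319.7 = 2056.7 km = 2.0567×10⁶ m.
r_a = 1737 + 7141 = 8878.0 km = 8.8780×10⁶ m.
Semi-major axis a = (r_p + r_a)/2 = (2056.7 + 8878.0)/2 = 5467.4 km = 5.467×10⁶ m.
By Kepler's third law T = 2π√(a³/μ) = 2π × 5.773×10³ = 3.627×10⁴ s.
= 10.08 hours.

T ≈ 10.08 hours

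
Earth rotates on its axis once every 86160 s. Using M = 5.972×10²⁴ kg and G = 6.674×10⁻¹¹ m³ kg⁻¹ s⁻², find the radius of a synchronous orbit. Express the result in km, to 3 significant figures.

r_sync ≈ 42200 km

μ = GM = 6.674×10⁻¹¹ × 5.972×10²⁴ = 3.986×10¹⁴ m³/s².
A synchronous orbit has period T, so by Kepler's third law a = (μT²/4π²)^(1/3).
μT²/4π² = 3.986×10¹⁴ × (8.616×10⁴)² / 39.48 = 7.495×10²² m³.
a = 4.216×10⁷ m = 42162 km.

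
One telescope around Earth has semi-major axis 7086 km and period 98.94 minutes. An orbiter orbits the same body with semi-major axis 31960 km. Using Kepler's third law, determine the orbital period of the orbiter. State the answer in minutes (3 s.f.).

Kepler's third law: T² ∝ a³, so T₂ = T₁ (a₂/a₁)^(3/2).
a₂/a₁ = 4.510, (a₂/a₁)^(3/2) = 9.579.
T₂ = 98.94 × 9.579 = 947.7 minutes.

T₂ ≈ 948 minutes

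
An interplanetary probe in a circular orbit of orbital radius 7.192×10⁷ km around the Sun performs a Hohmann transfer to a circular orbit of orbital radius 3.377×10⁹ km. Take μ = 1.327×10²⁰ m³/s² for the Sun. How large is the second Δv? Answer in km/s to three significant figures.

r₁ = 7.192×10⁷ km = 7.192×10¹⁰ m.
r₂ = 3.377×10⁹ km = 3.377×10¹² m.
Transfer ellipse a_t = (r₁ + r₂)/2 = 1.724×10¹² m.
At r₁: circular v_c1 = √(μ/r₁) = 42950 m/s; transfer-perihelion v_p = √[μ(2/r₁ − 1/a_t)] = 60110 m/s.
At r₂: circular v_c2 = √(μ/r₂) = 6269 m/s; transfer-aphelion v_a = √[μ(2/r₂ − 1/a_t)] = 1280 m/s.
Δv₂ = v_c2 − v_a = 4988 m/s.
= 4.988 km/s.

Δv ≈ 4.99 km/s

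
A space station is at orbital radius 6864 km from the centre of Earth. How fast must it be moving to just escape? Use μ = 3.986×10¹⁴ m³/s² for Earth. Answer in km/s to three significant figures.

r = 6864 km = 6.864×10⁶ m.
Escape speed v_esc = √(2μ/r) = √(2 × 3.986×10¹⁴ / 6.864×10⁶) = √(1.161×10⁸) = 10780 m/s.
= 10.78 km/s.

v_esc ≈ 10.8 km/s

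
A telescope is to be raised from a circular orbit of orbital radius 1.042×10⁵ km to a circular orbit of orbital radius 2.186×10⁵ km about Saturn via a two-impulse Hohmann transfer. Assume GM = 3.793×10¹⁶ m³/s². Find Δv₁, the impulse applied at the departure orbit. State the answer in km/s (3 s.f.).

Δv ≈ 3.12 km/s

r₁ = 1.042×10⁵ km = 1.042×10⁸ m.
r₂ = 2.186×10⁵ km = 2.186×10⁸ m.
Transfer ellipse a_t = (r₁ + r₂)/2 = 1.614×10⁸ m.
At r₁: circular v_c1 = √(μ/r₁) = 19080 m/s; transfer-perikrone v_p = √[μ(2/r₁ − 1/a_t)] = 22200 m/s.
Δv₁ = v_p − v_c1 = 3125 m/s.
= 3.125 km/s.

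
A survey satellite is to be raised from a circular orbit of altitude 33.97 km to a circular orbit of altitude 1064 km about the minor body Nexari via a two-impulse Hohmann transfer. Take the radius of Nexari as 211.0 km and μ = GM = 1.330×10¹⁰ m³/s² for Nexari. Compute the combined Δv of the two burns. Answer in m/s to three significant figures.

Δv_total ≈ 113 m/s

r₁ = 211.0 + 33.97 = 244.97 km = 2.4497×10⁵ m.
r₂ = 211.0 + 1064 = 1275.0 km = 1.2750×10⁶ m.
Transfer ellipse a_t = (r₁ + r₂)/2 = 7.600×10⁵ m.
At r₁: circular v_c1 = √(μ/r₁) = 233.0 m/s; transfer-periapsis v_p = √[μ(2/r₁ − 1/a_t)] = 301.8 m/s.
Δv₁ = v_p − v_c1 = 68.79 m/s.
At r₂: circular v_c2 = √(μ/r₂) = 102.1 m/s; transfer-apoapsis v_a = √[μ(2/r₂ − 1/a_t)] = 57.99 m/s.
Δv₂ = v_c2 − v_a = 44.15 m/s.
Total Δv = Δv₁ + Δv₂ = 112.9 m/s.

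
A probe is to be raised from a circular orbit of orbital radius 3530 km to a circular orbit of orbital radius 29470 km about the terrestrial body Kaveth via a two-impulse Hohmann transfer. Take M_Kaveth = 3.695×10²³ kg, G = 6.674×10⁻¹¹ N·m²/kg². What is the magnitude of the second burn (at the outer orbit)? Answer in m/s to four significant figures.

μ = GM = 6.674×10⁻¹¹ × 3.695×10²³ = 2.466×10¹³ m³/s².
r₁ = 3530 km = 3.530×10⁶ m.
r₂ = 29470 km = 2.947×10⁷ m.
Transfer ellipse a_t = (r₁ + r₂)/2 = 1.650×10⁷ m.
At r₁: circular v_c1 = √(μ/r₁) = 2643 m/s; transfer-periapsis v_p = √[μ(2/r₁ − 1/a_t)] = 3532 m/s.
At r₂: circular v_c2 = √(μ/r₂) = 914.8 m/s; transfer-apoapsis v_a = √[μ(2/r₂ − 1/a_t)] = 423.1 m/s.
Δv₂ = v_c2 − v_a = 491.7 m/s.

Δv ≈ 491.7 m/s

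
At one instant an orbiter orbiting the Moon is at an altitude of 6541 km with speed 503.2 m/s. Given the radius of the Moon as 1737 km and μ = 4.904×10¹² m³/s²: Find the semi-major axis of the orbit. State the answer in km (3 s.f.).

r = 1737 + 6541 = 8278.0 km = 8.278×10⁶ m.
Vis-viva rearranged: 1/a = 2/r − v²/μ = 2.416×10⁻⁷ − 5.163×10⁻⁸ = 1.900×10⁻⁷ m⁻¹.
a = 5.264×10⁶ m = 5264.0 km.

a ≈ 5260 km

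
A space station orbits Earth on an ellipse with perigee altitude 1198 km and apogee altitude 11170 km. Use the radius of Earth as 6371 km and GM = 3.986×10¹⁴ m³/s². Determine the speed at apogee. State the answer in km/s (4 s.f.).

v ≈ 3.701 km/s

r_p = 6371 + 1198 = 7569.0 km = 7.5690×10⁶ m.
r_a = 6371 + 11170 = 17541 km = 1.7541×10⁷ m.
Semi-major axis a = (r_p + r_a)/2 = 12555 km = 1.256×10⁷ m.
Vis-viva: v² = μ(2/r − 1/a) = 3.986×10¹⁴ × (1.140×10⁻⁷ − 7.965×10⁻⁸) = 1.370×10⁷ m²/s².
v = 3701 m/s = 3.701 km/s.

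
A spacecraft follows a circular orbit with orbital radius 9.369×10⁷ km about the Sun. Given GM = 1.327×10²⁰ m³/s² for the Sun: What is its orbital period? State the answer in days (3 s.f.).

T ≈ 181 days

r = 9.369×10⁷ km = 9.369×10¹⁰ m.
Kepler's third law: T = 2π√(r³/μ) = 2π√((9.369×10¹⁰)³ / 1.327×10²⁰).
r³/μ = 6.197×10¹² s², so T = 2π × 2.489×10⁶ = 1.564×10⁷ s.
Converting: 1.564×10⁷ s ÷ 86400 = 181.0 days.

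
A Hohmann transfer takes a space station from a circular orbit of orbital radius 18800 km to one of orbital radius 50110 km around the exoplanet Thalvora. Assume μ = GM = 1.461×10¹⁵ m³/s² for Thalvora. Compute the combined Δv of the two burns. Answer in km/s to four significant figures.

r₁ = 18800 km = 1.880×10⁷ m.
r₂ = 50110 km = 5.011×10⁷ m.
Transfer ellipse a_t = (r₁ + r₂)/2 = 3.446×10⁷ m.
At r₁: circular v_c1 = √(μ/r₁) = 8815 m/s; transfer-periapsis v_p = √[μ(2/r₁ − 1/a_t)] = 10630 m/s.
Δv₁ = v_p − v_c1 = 1816 m/s.
At r₂: circular v_c2 = √(μ/r₂) = 5400 m/s; transfer-apoapsis v_a = √[μ(2/r₂ − 1/a_t)] = 3989 m/s.
Δv₂ = v_c2 − v_a = 1411 m/s.
Total Δv = Δv₁ + Δv₂ = 3227 m/s = 3.227 km/s.

Δv_total ≈ 3.227 km/s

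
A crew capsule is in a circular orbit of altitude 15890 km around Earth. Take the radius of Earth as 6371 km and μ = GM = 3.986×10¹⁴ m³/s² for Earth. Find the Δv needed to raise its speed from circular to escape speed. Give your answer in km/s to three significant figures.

r = 6371 + 15890 = 22261 km = 2.2261×10⁷ m.
Circular speed v_c = √(μ/r) = 4232 m/s.
Escape speed v_esc = √(2μ/r) = √2 × v_c = 5984 m/s.
Δv = v_esc − v_c = 1753 m/s = 1.753 km/s.

Δv ≈ 1.75 km/s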